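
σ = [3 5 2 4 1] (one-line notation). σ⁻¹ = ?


To find σ⁻¹, swap domain and range:
σ(1) = 3 → σ⁻¹(3) = 1
σ(2) = 5 → σ⁻¹(5) = 2
σ(3) = 2 → σ⁻¹(2) = 3
σ(4) = 4 → σ⁻¹(4) = 4
σ(5) = 1 → σ⁻¹(1) = 5

σ⁻¹ = [5 3 1 4 2]


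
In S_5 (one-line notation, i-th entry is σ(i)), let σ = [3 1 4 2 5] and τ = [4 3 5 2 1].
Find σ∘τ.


σ∘τ: apply τ first, then σ
1 →τ 4 →σ 2
2 →τ 3 →σ 4
3 →τ 5 →σ 5
4 →τ 2 →σ 1
5 →τ 1 →σ 3

σ∘τ = [2 4 5 1 3]


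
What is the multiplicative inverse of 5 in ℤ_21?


Use the extended Euclidean algorithm to write 1 = 5·s + 21·t; then s mod 21 is the inverse.
Euclidean algorithm:
  5 = 0·21 + 5
  21 = 4·5 + 1
  5 = 5·1 + 0
gcd(5,21) = 1
Back-substitution gives: 5·(-4) + 21·(1) = 1
So 5⁻¹ ≡ -4 ≡ 17 (mod 21)
Check: 5 × 17 = 85 ≡ 1 (mod 21) ✓

5⁻¹ ≡ 17 (mod 21)


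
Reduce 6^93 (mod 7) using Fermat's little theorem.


Fermat's little theorem: if p is prime and gcd(a,p)=1, then a^(p-1) ≡ 1 (mod p)
p = 7 is prime, gcd(6,7) = 1
Reduce exponent: 93 mod 6 = 3
So 6^93 ≡ 6^3 (mod 7)
6^3 mod 7 = 6

6^93 ≡ 6 (mod 7)


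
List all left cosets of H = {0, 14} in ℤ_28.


H = {0, 14}, |H| = 2
Number of cosets = |G|/|H| = 28/2 = 14
0 + H = {0, 14}
1 + H = {1, 15}
2 + H = {2, 16}
3 + H = {3, 17}
4 + H = {4, 18}
5 + H = {5, 19}
6 + H = {6, 20}
7 + H = {7, 21}
8 + H = {8, 22}
9 + H = {9, 23}
10 + H = {10, 24}
11 + H = {11, 25}
12 + H = {12, 26}
13 + H = {13, 27}

Cosets: 0+H={0,14}; 1+H={1,15}; 2+H={2,16}; 3+H={3,17}; 4+H={4,18}; 5+H={5,19}; 6+H={6,20}; 7+H={7,21}; 8+H={8,22}; 9+H={9,23}; 10+H={10,24}; 11+H={11,25}; 12+H={12,26}; 13+H={13,27}


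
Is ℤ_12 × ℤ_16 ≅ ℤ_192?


Comparing ℤ_12 × ℤ_16 and ℤ_192:
gcd(12,16) = 4 ≠ 1. Max element order in ℤ_12×ℤ_16 is lcm(12,16) = 48 < 192, so it has no element of order 192

No, ℤ_12 × ℤ_16 ≇ ℤ_192


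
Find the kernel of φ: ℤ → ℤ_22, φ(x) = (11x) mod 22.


Kernel = preimage of identity
ker(φ) = {x ∈ ℤ : 11x ≡ 0 (mod 22)}. gcd(11,22) = 11, so 11x ≡ 0 (mod 22) ⟺ x ≡ 0 (mod 22/11 = 2). Hence ker(φ) = 2ℤ

ker(φ) = 2ℤ


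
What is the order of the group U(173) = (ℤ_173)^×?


U(n) is the group of units mod n; |U(n)| = φ(n)
|U(173)| = φ(173) = 172

|U(173) = (ℤ_173)^×| = 172


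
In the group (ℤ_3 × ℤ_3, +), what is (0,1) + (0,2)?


Operation: componentwise addition mod (3, 3)
(0,1) + (0,2) = ((a₁+b₁) mod 3, (a₂+b₂) mod 3) with a = (0,1), b = (0,2)

(0,1) + (0,2) = (0,0)


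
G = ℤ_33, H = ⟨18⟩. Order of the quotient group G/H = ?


|⟨18⟩| = n / gcd(18, 33) = 33 / 3 = 11
H is normal (ℤ_33 is abelian).
|G/H| = |G| / |H| = 33 / 11 = 3

|G/H| = 3


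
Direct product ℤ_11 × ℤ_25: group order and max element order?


|ℤ_11 × ℤ_25| = 11 × 25 = 275
Max element order = lcm(11,25) = 275
Cyclic? Yes (gcd=1)

|ℤ_11×ℤ_25| = 275, max element order = 275


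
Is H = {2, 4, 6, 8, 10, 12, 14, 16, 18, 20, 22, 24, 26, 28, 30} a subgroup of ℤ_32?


Subgroup test for H = {2, 4, 6, 8, 10, 12, 14, 16, 18, 20, 22, 24, 26, 28, 30} in (ℤ_32, +):
(1) 0 ∈ H? No
(2) Closure: for all a,b ∈ H, (a+b) mod 32 ∈ H? No  [counterexample: 2 + 30 = 0 ∉ H]
(3) Inverses: for all a ∈ H, -a mod 32 ∈ H? Yes

No, H is not a subgroup of ℤ_32


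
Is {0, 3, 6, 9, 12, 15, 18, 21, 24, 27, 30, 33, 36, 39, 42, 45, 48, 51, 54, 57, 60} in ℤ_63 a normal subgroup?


H = {0, 3, 6, 9, 12, 15, 18, 21, 24, 27, 30, 33, 36, 39, 42, 45, 48, 51, 54, 57, 60} in ℤ_63
ℤ_63 is abelian; every subgroup of an abelian group is normal

Yes, normal subgroup


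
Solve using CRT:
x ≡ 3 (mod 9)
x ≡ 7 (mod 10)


m₁ = 9, m₂ = 10, gcd = 1, so CRT applies. M = m₁·m₂ = 90
Let M₁ = M/m₁ = 10, M₂ = M/m₂ = 9
Find y₁ ≡ M₁⁻¹ (mod m₁): 10⁻¹ ≡ 1 (mod 9)
Find y₂ ≡ M₂⁻¹ (mod m₂): 9⁻¹ ≡ 9 (mod 10)
x = a₁·M₁·y₁ + a₂·M₂·y₂ = 3·10·1 + 7·9·9 = 597
Reduce mod 90: x ≡ 57
Check: 57 mod 9 = 3 ✓, 57 mod 10 = 7 ✓

x ≡ 57 (mod 90)


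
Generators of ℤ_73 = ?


g generates ℤ_n iff gcd(g,n) = 1
Prime factors of 73: 73
Generators are g ∈ {1,...,72} not divisible by any of these primes.
Generators: {1, 2, 3, 4, 5, 6, 7, 8, 9, 10, 11, 12, 13, 14, 15, 16, 17, 18, 19, 20, 21, 22, 23, 24, 25, 26, 27, 28, 29, 30, 31, 32, 33, 34, 35, 36, 37, 38, 39, 40, 41, 42, 43, 44, 45, 46, 47, 48, 49, 50, 51, 52, 53, 54, 55, 56, 57, 58, 59, 60, 61, 62, 63, 64, 65, 66, 67, 68, 69, 70, 71, 72}
Number of generators = φ(73) = 72

Generators of ℤ_73 = {1, 2, 3, 4, 5, 6, 7, 8, 9, 10, 11, 12, 13, 14, 15, 16, 17, 18, 19, 20, 21, 22, 23, 24, 25, 26, 27, 28, 29, 30, 31, 32, 33, 34, 35, 36, 37, 38, 39, 40, 41, 42, 43, 44, 45, 46, 47, 48, 49, 50, 51, 52, 53, 54, 55, 56, 57, 58, 59, 60, 61, 62, 63, 64, 65, 66, 67, 68, 69, 70, 71, 72}


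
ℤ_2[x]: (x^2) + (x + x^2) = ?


Add coefficients mod 2:
x^0: 0 + 0 = 0 (mod 2)
x^1: 0 + 1 = 1 (mod 2)
x^2: 1 + 1 = 0 (mod 2)
Result: x

f + g = x


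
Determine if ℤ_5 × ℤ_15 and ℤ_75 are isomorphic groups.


Comparing ℤ_5 × ℤ_15 and ℤ_75:
gcd(5,15) = 5 ≠ 1. Max element order in ℤ_5×ℤ_15 is lcm(5,15) = 15 < 75, so it has no element of order 75

No, ℤ_5 × ℤ_15 ≇ ℤ_75


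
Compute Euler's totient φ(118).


Factor n: 118 = 2 × 59
φ(n) = n · ∏(1 - 1/p) over distinct primes p | n
φ(118) = 118 · (1 - 1/2) · (1 - 1/59) = 58

φ(118) = 58


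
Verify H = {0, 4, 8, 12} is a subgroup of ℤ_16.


Subgroup test for H = {0, 4, 8, 12} in (ℤ_16, +):
(1) 0 ∈ H? Yes
(2) Closure: for all a,b ∈ H, (a+b) mod 16 ∈ H? Yes
(3) Inverses: for all a ∈ H, -a mod 16 ∈ H? Yes

Yes, H is a subgroup of ℤ_16


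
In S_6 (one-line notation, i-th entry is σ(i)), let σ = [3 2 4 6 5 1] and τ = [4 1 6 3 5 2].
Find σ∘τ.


σ∘τ: apply τ first, then σ
1 →τ 4 →σ 6
2 →τ 1 →σ 3
3 →τ 6 →σ 1
4 →τ 3 →σ 4
5 →τ 5 →σ 5
6 →τ 2 →σ 2

σ∘τ = [6 3 1 4 5 2]


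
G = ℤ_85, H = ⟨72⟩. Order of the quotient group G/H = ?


|⟨72⟩| = n / gcd(72, 85) = 85 / 1 = 85
H is normal (ℤ_85 is abelian).
|G/H| = |G| / |H| = 85 / 85 = 1

|G/H| = 1


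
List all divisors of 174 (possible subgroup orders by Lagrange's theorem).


Lagrange's theorem: |H| divides |G|
|G| = 174
Divisors of 174: 1, 2, 3, 6, 29, 58, 87, 174

Possible subgroup orders: {1, 2, 3, 6, 29, 58, 87, 174}


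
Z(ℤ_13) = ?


Z(G) = {g ∈ G | gx = xg for all x ∈ G}
ℤ_13 is abelian, so Z(G) = G

Z(ℤ_13) = ℤ_13


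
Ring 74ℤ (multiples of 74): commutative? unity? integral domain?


74ℤ is a commutative ring under +,× but has no multiplicative identity (1 ∉ 74ℤ); it has no zero divisors, but without unity it is not an integral domain
Commutative: Yes
Integral domain: No
Has unity: No

74ℤ (multiples of 74): Commutative=Yes, Unity=No


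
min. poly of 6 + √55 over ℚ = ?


Let α = 6 + √55. Then α - 6 = √55, so (α - 6)² = 55, giving α² - 12α - 19 = 0. Degree 2 and α ∉ ℚ, so this is the minimal polynomial.

Minimal polynomial: x² - 12x - 19


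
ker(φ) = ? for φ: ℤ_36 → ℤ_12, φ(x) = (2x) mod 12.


Kernel = preimage of identity
ker(φ) = {x ∈ ℤ_36 : 2x ≡ 0 (mod 12)}. Since 12 | 36, φ is well-defined. The kernel is the cyclic subgroup ⟨6⟩ of ℤ_36 (order 6), i.e. {0, 6, 12, 18, 24, 30}

ker(φ) = {0, 6, 12, 18, 24, 30}


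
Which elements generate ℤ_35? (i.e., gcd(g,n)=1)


g generates ℤ_n iff gcd(g,n) = 1
Prime factors of 35: 5, 7
Generators are g ∈ {1,...,34} not divisible by any of these primes.
Generators: {1, 2, 3, 4, 6, 8, 9, 11, 12, 13, 16, 17, 18, 19, 22, 23, 24, 26, 27, 29, 31, 32, 33, 34}
Number of generators = φ(35) = 24

Generators of ℤ_35 = {1, 2, 3, 4, 6, 8, 9, 11, 12, 13, 16, 17, 18, 19, 22, 23, 24, 26, 27, 29, 31, 32, 33, 34}


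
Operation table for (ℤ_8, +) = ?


Elements: {0, 1, 2, 3, 4, 5, 6, 7}
Operation: addition mod 8
Entry (a, b) = (a + b) mod 8

Cayley table:
  | 0 | 1 | 2 | 3 | 4 | 5 | 6 | 7
0 | 0 | 1 | 2 | 3 | 4 | 5 | 6 | 7
1 | 1 | 2 | 3 | 4 | 5 | 6 | 7 | 0
2 | 2 | 3 | 4 | 5 | 6 | 7 | 0 | 1
3 | 3 | 4 | 5 | 6 | 7 | 0 | 1 | 2
4 | 4 | 5 | 6 | 7 | 0 | 1 | 2 | 3
5 | 5 | 6 | 7 | 0 | 1 | 2 | 3 | 4
6 | 6 | 7 | 0 | 1 | 2 | 3 | 4 | 5
7 | 7 | 0 | 1 | 2 | 3 | 4 | 5 | 6


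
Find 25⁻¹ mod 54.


Use the extended Euclidean algorithm to write 1 = 25·s + 54·t; then s mod 54 is the inverse.
Euclidean algorithm:
  25 = 0·54 + 25
  54 = 2·25 + 4
  25 = 6·4 + 1
  4 = 4·1 + 0
gcd(25,54) = 1
Back-substitution gives: 25·(13) + 54·(-6) = 1
So 25⁻¹ ≡ 13 ≡ 13 (mod 54)
Check: 25 × 13 = 325 ≡ 1 (mod 54) ✓

25⁻¹ ≡ 13 (mod 54)


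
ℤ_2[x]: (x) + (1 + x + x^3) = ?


Add coefficients mod 2:
x^0: 0 + 1 = 1 (mod 2)
x^1: 1 + 1 = 0 (mod 2)
x^2: 0 + 0 = 0 (mod 2)
x^3: 0 + 1 = 1 (mod 2)
Result: 1 + x^3

f + g = 1 + x^3


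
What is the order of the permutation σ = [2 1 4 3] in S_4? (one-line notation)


Cycle decomposition: (1 2) (3 4)
Cycle lengths: 2, 2
Order = lcm(2, 2) = 2

ord(σ) = 2


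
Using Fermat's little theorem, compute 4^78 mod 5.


Fermat's little theorem: if p is prime and gcd(a,p)=1, then a^(p-1) ≡ 1 (mod p)
p = 5 is prime, gcd(4,5) = 1
Reduce exponent: 78 mod 4 = 2
So 4^78 ≡ 4^2 (mod 5)
4^2 mod 5 = 1

4^78 ≡ 1 (mod 5)


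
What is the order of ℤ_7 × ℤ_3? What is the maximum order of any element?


|ℤ_7 × ℤ_3| = 7 × 3 = 21
Max element order = lcm(7,3) = 21
Cyclic? Yes (gcd=1)

|ℤ_7×ℤ_3| = 21, max element order = 21


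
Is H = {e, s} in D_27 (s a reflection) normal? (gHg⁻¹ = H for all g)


H = {e, s} in D_27 (s a reflection)
r·s·r⁻¹ = sr⁻² ≠ s for n ≥ 3, so {e, s} is not closed under conjugation

No, not a normal subgroup


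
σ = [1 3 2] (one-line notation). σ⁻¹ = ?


To find σ⁻¹, swap domain and range:
σ(1) = 1 → σ⁻¹(1) = 1
σ(2) = 3 → σ⁻¹(3) = 2
σ(3) = 2 → σ⁻¹(2) = 3

σ⁻¹ = [1 3 2]


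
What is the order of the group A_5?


|A_n| = n!/2 (even permutations)
|A_5| = 5!/2 = 120/2 = 60

|A_5| = 60


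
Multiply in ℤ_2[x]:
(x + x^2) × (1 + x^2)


Expand and collect like terms; reduce coefficients mod 2:
x^0: 0·1 = 0 ≡ 0 (mod 2)
x^1: 0·0 + 1·1 = 1 ≡ 1 (mod 2)
x^2: 0·1 + 1·0 + 1·1 = 1 ≡ 1 (mod 2)
x^3: 1·1 + 1·0 = 1 ≡ 1 (mod 2)
x^4: 1·1 = 1 ≡ 1 (mod 2)
Result: x + x^2 + x^3 + x^4

f · g = x + x^2 + x^3 + x^4


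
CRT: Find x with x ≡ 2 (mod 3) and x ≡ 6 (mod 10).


m₁ = 3, m₂ = 10, gcd = 1, so CRT applies. M = m₁·m₂ = 30
Let M₁ = M/m₁ = 10, M₂ = M/m₂ = 3
Find y₁ ≡ M₁⁻¹ (mod m₁): 10⁻¹ ≡ 1 (mod 3)
Find y₂ ≡ M₂⁻¹ (mod m₂): 3⁻¹ ≡ 7 (mod 10)
x = a₁·M₁·y₁ + a₂·M₂·y₂ = 2·10·1 + 6·3·7 = 146
Reduce mod 30: x ≡ 26
Check: 26 mod 3 = 2 ✓, 26 mod 10 = 6 ✓

x ≡ 26 (mod 30)


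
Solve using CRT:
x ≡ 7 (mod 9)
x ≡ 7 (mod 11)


m₁ = 9, m₂ = 11, gcd = 1, so CRT applies. M = m₁·m₂ = 99
Let M₁ = M/m₁ = 11, M₂ = M/m₂ = 9
Find y₁ ≡ M₁⁻¹ (mod m₁): 11⁻¹ ≡ 5 (mod 9)
Find y₂ ≡ M₂⁻¹ (mod m₂): 9⁻¹ ≡ 5 (mod 11)
x = a₁·M₁·y₁ + a₂·M₂·y₂ = 7·11·5 + 7·9·5 = 700
Reduce mod 99: x ≡ 7
Check: 7 mod 9 = 7 ✓, 7 mod 11 = 7 ✓

x ≡ 7 (mod 99)


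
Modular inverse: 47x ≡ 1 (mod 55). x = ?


Use the extended Euclidean algorithm to write 1 = 47·s + 55·t; then s mod 55 is the inverse.
Euclidean algorithm:
  47 = 0·55 + 47
  55 = 1·47 + 8
  47 = 5·8 + 7
  8 = 1·7 + 1
  7 = 7·1 + 0
gcd(47,55) = 1
Back-substitution gives: 47·(-7) + 55·(6) = 1
So 47⁻¹ ≡ -7 ≡ 48 (mod 55)
Check: 47 × 48 = 2256 ≡ 1 (mod 55) ✓

47⁻¹ ≡ 48 (mod 55)


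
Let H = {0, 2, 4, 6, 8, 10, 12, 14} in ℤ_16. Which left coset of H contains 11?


11 + H = {11 + h (mod 16) : h ∈ H}
11+0=11, 11+2=13, 11+4=15, 11+6=1, 11+8=3, 11+10=5, 11+12=7, 11+14=9
11 + H = {1, 3, 5, 7, 9, 11, 13, 15} = 1 + H

11 + H = {1, 3, 5, 7, 9, 11, 13, 15}


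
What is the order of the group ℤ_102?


ℤ_n has n elements.

|ℤ_102| = 102


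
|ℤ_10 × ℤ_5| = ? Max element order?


|ℤ_10 × ℤ_5| = 10 × 5 = 50
Max element order = lcm(10,5) = 10
Cyclic? No (gcd=5)

|ℤ_10×ℤ_5| = 50, max element order = 10


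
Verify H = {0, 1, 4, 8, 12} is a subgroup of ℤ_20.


Subgroup test for H = {0, 1, 4, 8, 12} in (ℤ_20, +):
(1) 0 ∈ H? Yes
(2) Closure: for all a,b ∈ H, (a+b) mod 20 ∈ H? No  [counterexample: 1 + 1 = 2 ∉ H]
(3) Inverses: for all a ∈ H, -a mod 20 ∈ H? No

No, H is not a subgroup of ℤ_20


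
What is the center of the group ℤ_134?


Z(G) = {g ∈ G | gx = xg for all x ∈ G}
ℤ_134 is abelian, so Z(G) = G

Z(ℤ_134) = ℤ_134


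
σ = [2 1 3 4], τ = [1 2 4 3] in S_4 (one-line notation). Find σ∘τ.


σ∘τ: apply τ first, then σ
1 →τ 1 →σ 2
2 →τ 2 →σ 1
3 →τ 4 →σ 4
4 →τ 3 →σ 3

σ∘τ = [2 1 4 3]


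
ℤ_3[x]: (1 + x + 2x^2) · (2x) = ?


Expand and collect like terms; reduce coefficients mod 3:
x^0: 1·0 = 0 ≡ 0 (mod 3)
x^1: 1·2 + 1·0 = 2 ≡ 2 (mod 3)
x^2: 1·2 + 2·0 = 2 ≡ 2 (mod 3)
x^3: 2·2 = 4 ≡ 1 (mod 3)
Result: 2x + 2x^2 + x^3

f · g = 2x + 2x^2 + x^3


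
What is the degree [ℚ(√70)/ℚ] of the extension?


√70 has minimal polynomial x² - 70 (irreducible over ℚ since 70 is squarefree)

[ℚ(√70)/ℚ] = 2


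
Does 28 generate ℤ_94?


g generates ℤ_n iff gcd(g, n) = 1
gcd(28, 94) = 2
Since gcd = 2 ≠ 1, ⟨28⟩ has order 47 < 94, so 28 is not a generator.

No, 28 does not generate ℤ_94


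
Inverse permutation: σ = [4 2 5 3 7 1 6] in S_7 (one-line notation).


To find σ⁻¹, swap domain and range:
σ(1) = 4 → σ⁻¹(4) = 1
σ(2) = 2 → σ⁻¹(2) = 2
σ(3) = 5 → σ⁻¹(5) = 3
σ(4) = 3 → σ⁻¹(3) = 4
σ(5) = 7 → σ⁻¹(7) = 5
σ(6) = 1 → σ⁻¹(1) = 6
σ(7) = 6 → σ⁻¹(6) = 7

σ⁻¹ = [6 2 4 1 3 7 5]


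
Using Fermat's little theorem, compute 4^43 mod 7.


Fermat's little theorem: if p is prime and gcd(a,p)=1, then a^(p-1) ≡ 1 (mod p)
p = 7 is prime, gcd(4,7) = 1
Reduce exponent: 43 mod 6 = 1
So 4^43 ≡ 4^1 (mod 7)
4^1 mod 7 = 4

4^43 ≡ 4 (mod 7)


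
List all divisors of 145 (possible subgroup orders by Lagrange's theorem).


Lagrange's theorem: |H| divides |G|
|G| = 145
Divisors of 145: 1, 5, 29, 145

Possible subgroup orders: {1, 5, 29, 145}


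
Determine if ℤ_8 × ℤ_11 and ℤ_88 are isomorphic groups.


Comparing ℤ_8 × ℤ_11 and ℤ_88:
gcd(8,11) = 1, so ℤ_8 × ℤ_11 ≅ ℤ_88 (CRT)

Yes, ℤ_8 × ℤ_11 ≅ ℤ_88


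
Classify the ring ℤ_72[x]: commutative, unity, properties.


ℤ_72 has zero divisors (2·36 ≡ 0), and these lift to constant zero divisors in ℤ_72[x]; so not an integral domain
Commutative: Yes
Integral domain: No
Has unity: Yes

ℤ_72[x]: Commutative=Yes, Unity=Yes


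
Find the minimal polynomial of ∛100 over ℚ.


∛100 satisfies x³ - 100 = 0, irreducible over ℚ (no rational root; 100 is not a perfect cube)

Minimal polynomial: x³ - 100


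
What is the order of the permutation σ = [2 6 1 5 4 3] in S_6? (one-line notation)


Cycle decomposition: (1 2 6 3) (4 5)
Cycle lengths: 4, 2
Order = lcm(4, 2) = 4

ord(σ) = 4


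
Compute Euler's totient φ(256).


Factor n: 256 = 2^8
φ(n) = n · ∏(1 - 1/p) over distinct primes p | n
φ(256) = 256 · (1 - 1/2) = 128

φ(256) = 128


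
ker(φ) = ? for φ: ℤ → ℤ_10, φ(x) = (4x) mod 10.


Kernel = preimage of identity
ker(φ) = {x ∈ ℤ : 4x ≡ 0 (mod 10)}. gcd(4,10) = 2, so 4x ≡ 0 (mod 10) ⟺ x ≡ 0 (mod 10/2 = 5). Hence ker(φ) = 5ℤ

ker(φ) = 5ℤ


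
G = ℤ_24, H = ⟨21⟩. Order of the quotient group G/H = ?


|⟨21⟩| = n / gcd(21, 24) = 24 / 3 = 8
H is normal (ℤ_24 is abelian).
|G/H| = |G| / |H| = 24 / 8 = 3

|G/H| = 3


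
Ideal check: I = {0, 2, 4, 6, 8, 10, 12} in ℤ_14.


Check ideal conditions for I = {0, 2, 4, 6, 8, 10, 12} in ℤ_14:
(1) I is an additive subgroup? Yes
(2) For r ∈ ℤ_14 and a ∈ I: r·a ∈ I? Yes

Yes, I is an ideal of ℤ_14


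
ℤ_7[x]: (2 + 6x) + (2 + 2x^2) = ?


Add coefficients mod 7:
x^0: 2 + 2 = 4 (mod 7)
x^1: 6 + 0 = 6 (mod 7)
x^2: 0 + 2 = 2 (mod 7)
Result: 4 + 6x + 2x^2

f + g = 4 + 6x + 2x^2


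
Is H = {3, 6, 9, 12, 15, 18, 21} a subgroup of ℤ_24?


Subgroup test for H = {3, 6, 9, 12, 15, 18, 21} in (ℤ_24, +):
(1) 0 ∈ H? No
(2) Closure: for all a,b ∈ H, (a+b) mod 24 ∈ H? No  [counterexample: 3 + 21 = 0 ∉ H]
(3) Inverses: for all a ∈ H, -a mod 24 ∈ H? Yes

No, H is not a subgroup of ℤ_24


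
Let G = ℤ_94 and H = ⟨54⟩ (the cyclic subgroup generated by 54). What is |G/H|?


|⟨54⟩| = n / gcd(54, 94) = 94 / 2 = 47
H is normal (ℤ_94 is abelian).
|G/H| = |G| / |H| = 94 / 47 = 2

|G/H| = 2


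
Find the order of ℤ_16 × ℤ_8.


|A × B| = |A| · |B|
|ℤ_16 × ℤ_8| = 16 × 8 = 128

|ℤ_16 × ℤ_8| = 128


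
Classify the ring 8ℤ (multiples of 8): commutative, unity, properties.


8ℤ is a commutative ring under +,× but has no multiplicative identity (1 ∉ 8ℤ); it has no zero divisors, but without unity it is not an integral domain
Commutative: Yes
Integral domain: No
Has unity: No

8ℤ (multiples of 8): Commutative=Yes, Unity=No


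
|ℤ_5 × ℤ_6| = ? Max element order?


|ℤ_5 × ℤ_6| = 5 × 6 = 30
Max element order = lcm(5,6) = 30
Cyclic? Yes (gcd=1)

|ℤ_5×ℤ_6| = 30, max element order = 30


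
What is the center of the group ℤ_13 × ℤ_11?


Z(G) = {g ∈ G | gx = xg for all x ∈ G}
Direct product of abelian groups is abelian, so Z(G) = G

Z(ℤ_13 × ℤ_11) = ℤ_13 × ℤ_11


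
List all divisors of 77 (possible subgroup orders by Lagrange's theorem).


Lagrange's theorem: |H| divides |G|
|G| = 77
Divisors of 77: 1, 7, 11, 77

Possible subgroup orders: {1, 7, 11, 77}


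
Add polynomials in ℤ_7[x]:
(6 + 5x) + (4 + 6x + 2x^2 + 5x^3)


Add coefficients mod 7:
x^0: 6 + 4 = 3 (mod 7)
x^1: 5 + 6 = 4 (mod 7)
x^2: 0 + 2 = 2 (mod 7)
x^3: 0 + 5 = 5 (mod 7)
Result: 3 + 4x + 2x^2 + 5x^3

f + g = 3 + 4x + 2x^2 + 5x^3


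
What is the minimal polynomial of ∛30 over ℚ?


∛30 satisfies x³ - 30 = 0, irreducible over ℚ (no rational root; 30 is not a perfect cube)

Minimal polynomial: x³ - 30


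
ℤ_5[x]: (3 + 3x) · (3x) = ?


Expand and collect like terms; reduce coefficients mod 5:
x^0: 3·0 = 0 ≡ 0 (mod 5)
x^1: 3·3 + 3·0 = 9 ≡ 4 (mod 5)
x^2: 3·3 = 9 ≡ 4 (mod 5)
Result: 4x + 4x^2

f · g = 4x + 4x^2


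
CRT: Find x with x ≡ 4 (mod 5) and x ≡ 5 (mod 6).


m₁ = 5, m₂ = 6, gcd = 1, so CRT applies. M = m₁·m₂ = 30
Let M₁ = M/m₁ = 6, M₂ = M/m₂ = 5
Find y₁ ≡ M₁⁻¹ (mod m₁): 6⁻¹ ≡ 1 (mod 5)
Find y₂ ≡ M₂⁻¹ (mod m₂): 5⁻¹ ≡ 5 (mod 6)
x = a₁·M₁·y₁ + a₂·M₂·y₂ = 4·6·1 + 5·5·5 = 149
Reduce mod 30: x ≡ 29
Check: 29 mod 5 = 4 ✓, 29 mod 6 = 5 ✓

x ≡ 29 (mod 30)


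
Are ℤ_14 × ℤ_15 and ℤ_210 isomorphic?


Comparing ℤ_14 × ℤ_15 and ℤ_210:
gcd(14,15) = 1, so ℤ_14 × ℤ_15 ≅ ℤ_210 (CRT)

Yes, ℤ_14 × ℤ_15 ≅ ℤ_210


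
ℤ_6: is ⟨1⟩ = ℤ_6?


g generates ℤ_n iff gcd(g, n) = 1
gcd(1, 6) = 1
Since gcd = 1, 1 is a generator.

Yes, 1 generates ℤ_6


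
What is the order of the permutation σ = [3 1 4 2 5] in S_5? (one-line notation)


Cycle decomposition: (1 3 4 2)
Cycle lengths: 4
Order = lcm(4) = 4

ord(σ) = 4


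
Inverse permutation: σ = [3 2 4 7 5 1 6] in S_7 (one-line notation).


To find σ⁻¹, swap domain and range:
σ(1) = 3 → σ⁻¹(3) = 1
σ(2) = 2 → σ⁻¹(2) = 2
σ(3) = 4 → σ⁻¹(4) = 3
σ(4) = 7 → σ⁻¹(7) = 4
σ(5) = 5 → σ⁻¹(5) = 5
σ(6) = 1 → σ⁻¹(1) = 6
σ(7) = 6 → σ⁻¹(6) = 7

σ⁻¹ = [6 2 1 3 5 7 4]


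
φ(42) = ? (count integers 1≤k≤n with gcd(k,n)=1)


Factor n: 42 = 2 × 3 × 7
φ(n) = n · ∏(1 - 1/p) over distinct primes p | n
φ(42) = 42 · (1 - 1/2) · (1 - 1/3) · (1 - 1/7) = 12

φ(42) = 12


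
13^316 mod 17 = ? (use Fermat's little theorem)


Fermat's little theorem: if p is prime and gcd(a,p)=1, then a^(p-1) ≡ 1 (mod p)
p = 17 is prime, gcd(13,17) = 1
Reduce exponent: 316 mod 16 = 12
So 13^316 ≡ 13^12 (mod 17)
13^12 mod 17 = 1

13^316 ≡ 1 (mod 17)


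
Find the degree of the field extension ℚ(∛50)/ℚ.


∛50 has minimal polynomial x³ - 50 (irreducible over ℚ since 50 is not a perfect cube)

[ℚ(∛50)/ℚ] = 3


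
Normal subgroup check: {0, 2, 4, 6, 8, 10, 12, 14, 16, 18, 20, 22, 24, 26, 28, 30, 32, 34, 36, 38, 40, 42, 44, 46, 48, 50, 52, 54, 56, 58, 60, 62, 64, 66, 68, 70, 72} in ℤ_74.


H = {0, 2, 4, 6, 8, 10, 12, 14, 16, 18, 20, 22, 24, 26, 28, 30, 32, 34, 36, 38, 40, 42, 44, 46, 48, 50, 52, 54, 56, 58, 60, 62, 64, 66, 68, 70, 72} in ℤ_74
ℤ_74 is abelian; every subgroup of an abelian group is normal

Yes, normal subgroup


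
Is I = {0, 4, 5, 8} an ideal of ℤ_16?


Check ideal conditions for I = {0, 4, 5, 8} in ℤ_16:
(1) I is an additive subgroup? No
(2) For r ∈ ℤ_16 and a ∈ I: r·a ∈ I? No  [counterexample: r=2, a=5, r·a mod 16 = 10 ∉ I]

No, I is not an ideal of ℤ_16


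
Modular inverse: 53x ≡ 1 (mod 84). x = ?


Use the extended Euclidean algorithm to write 1 = 53·s + 84·t; then s mod 84 is the inverse.
Euclidean algorithm:
  53 = 0·84 + 53
  84 = 1·53 + 31
  53 = 1·31 + 22
  31 = 1·22 + 9
  22 = 2·9 + 4
  9 = 2·4 + 1
  4 = 4·1 + 0
gcd(53,84) = 1
Back-substitution gives: 53·(-19) + 84·(12) = 1
So 53⁻¹ ≡ -19 ≡ 65 (mod 84)
Check: 53 × 65 = 3445 ≡ 1 (mod 84) ✓

53⁻¹ ≡ 65 (mod 84)


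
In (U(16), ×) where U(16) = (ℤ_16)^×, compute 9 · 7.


Operation: multiplication mod 16
9 · 7 = (a × b) mod 16 with a = 9, b = 7

9 · 7 = 15


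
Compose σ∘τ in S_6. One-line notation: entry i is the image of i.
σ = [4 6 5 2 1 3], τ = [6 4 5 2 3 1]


σ∘τ: apply τ first, then σ
1 →τ 6 →σ 3
2 →τ 4 →σ 2
3 →τ 5 →σ 1
4 →τ 2 →σ 6
5 →τ 3 →σ 5
6 →τ 1 →σ 4

σ∘τ = [3 2 1 6 5 4]


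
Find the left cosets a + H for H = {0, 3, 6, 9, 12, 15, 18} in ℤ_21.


H = {0, 3, 6, 9, 12, 15, 18}, |H| = 7
Number of cosets = |G|/|H| = 21/7 = 3
0 + H = {0, 3, 6, 9, 12, 15, 18}
1 + H = {1, 4, 7, 10, 13, 16, 19}
2 + H = {2, 5, 8, 11, 14, 17, 20}

Cosets: 0+H={0,3,6,9,12,15,18}; 1+H={1,4,7,10,13,16,19}; 2+H={2,5,8,11,14,17,20}


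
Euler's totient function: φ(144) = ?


Factor n: 144 = 2^4 × 3^2
φ(n) = n · ∏(1 - 1/p) over distinct primes p | n
φ(144) = 144 · (1 - 1/2) · (1 - 1/3) = 48

φ(144) = 48


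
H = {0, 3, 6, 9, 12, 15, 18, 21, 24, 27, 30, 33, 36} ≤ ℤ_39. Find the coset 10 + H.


10 + H = {10 + h (mod 39) : h ∈ H}
10+0=10, 10+3=13, 10+6=16, 10+9=19, 10+12=22, 10+15=25, 10+18=28, 10+21=31, 10+24=34, 10+27=37, 10+30=1, 10+33=4, 10+36=7
10 + H = {1, 4, 7, 10, 13, 16, 19, 22, 25, 28, 31, 34, 37} = 1 + H

10 + H = {1, 4, 7, 10, 13, 16, 19, 22, 25, 28, 31, 34, 37}


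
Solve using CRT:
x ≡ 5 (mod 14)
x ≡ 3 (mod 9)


m₁ = 14, m₂ = 9, gcd = 1, so CRT applies. M = m₁·m₂ = 126
Let M₁ = M/m₁ = 9, M₂ = M/m₂ = 14
Find y₁ ≡ M₁⁻¹ (mod m₁): 9⁻¹ ≡ 11 (mod 14)
Find y₂ ≡ M₂⁻¹ (mod m₂): 14⁻¹ ≡ 2 (mod 9)
x = a₁·M₁·y₁ + a₂·M₂·y₂ = 5·9·11 + 3·14·2 = 579
Reduce mod 126: x ≡ 75
Check: 75 mod 14 = 5 ✓, 75 mod 9 = 3 ✓

x ≡ 75 (mod 126)


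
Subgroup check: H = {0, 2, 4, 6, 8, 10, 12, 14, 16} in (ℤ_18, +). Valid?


Subgroup test for H = {0, 2, 4, 6, 8, 10, 12, 14, 16} in (ℤ_18, +):
(1) 0 ∈ H? Yes
(2) Closure: for all a,b ∈ H, (a+b) mod 18 ∈ H? Yes
(3) Inverses: for all a ∈ H, -a mod 18 ∈ H? Yes

Yes, H is a subgroup of ℤ_18


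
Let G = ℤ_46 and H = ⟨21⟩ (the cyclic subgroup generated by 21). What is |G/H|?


|⟨21⟩| = n / gcd(21, 46) = 46 / 1 = 46
H is normal (ℤ_46 is abelian).
|G/H| = |G| / |H| = 46 / 46 = 1

|G/H| = 1


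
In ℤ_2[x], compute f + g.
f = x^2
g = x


Add coefficients mod 2:
x^0: 0 + 0 = 0 (mod 2)
x^1: 0 + 1 = 1 (mod 2)
x^2: 1 + 0 = 1 (mod 2)
Result: x + x^2

f + g = x + x^2


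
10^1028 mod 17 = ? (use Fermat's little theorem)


Fermat's little theorem: if p is prime and gcd(a,p)=1, then a^(p-1) ≡ 1 (mod p)
p = 17 is prime, gcd(10,17) = 1
Reduce exponent: 1028 mod 16 = 4
So 10^1028 ≡ 10^4 (mod 17)
10^4 mod 17 = 4

10^1028 ≡ 4 (mod 17)


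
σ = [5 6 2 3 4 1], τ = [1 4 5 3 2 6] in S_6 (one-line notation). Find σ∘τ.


σ∘τ: apply τ first, then σ
1 →τ 1 →σ 5
2 →τ 4 →σ 3
3 →τ 5 →σ 4
4 →τ 3 →σ 2
5 →τ 2 →σ 6
6 →τ 6 →σ 1

σ∘τ = [5 3 4 2 6 1]


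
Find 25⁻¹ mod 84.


Use the extended Euclidean algorithm to write 1 = 25·s + 84·t; then s mod 84 is the inverse.
Euclidean algorithm:
  25 = 0·84 + 25
  84 = 3·25 + 9
  25 = 2·9 + 7
  9 = 1·7 + 2
  7 = 3·2 + 1
  2 = 2·1 + 0
gcd(25,84) = 1
Back-substitution gives: 25·(37) + 84·(-11) = 1
So 25⁻¹ ≡ 37 ≡ 37 (mod 84)
Check: 25 × 37 = 925 ≡ 1 (mod 84) ✓

25⁻¹ ≡ 37 (mod 84)


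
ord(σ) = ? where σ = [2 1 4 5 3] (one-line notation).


Cycle decomposition: (1 2) (3 4 5)
Cycle lengths: 2, 3
Order = lcm(2, 3) = 6

ord(σ) = 6


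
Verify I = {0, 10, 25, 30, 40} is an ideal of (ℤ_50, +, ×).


Check ideal conditions for I = {0, 10, 25, 30, 40} in ℤ_50:
(1) I is an additive subgroup? No
(2) For r ∈ ℤ_50 and a ∈ I: r·a ∈ I? No  [counterexample: r=2, a=10, r·a mod 50 = 20 ∉ I]

No, I is not an ideal of ℤ_50


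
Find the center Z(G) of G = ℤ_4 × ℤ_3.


Z(G) = {g ∈ G | gx = xg for all x ∈ G}
Direct product of abelian groups is abelian, so Z(G) = G

Z(ℤ_4 × ℤ_3) = ℤ_4 × ℤ_3


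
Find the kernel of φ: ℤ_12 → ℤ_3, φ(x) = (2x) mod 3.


Kernel = preimage of identity
ker(φ) = {x ∈ ℤ_12 : 2x ≡ 0 (mod 3)}. Since 3 | 12, φ is well-defined. The kernel is the cyclic subgroup ⟨3⟩ of ℤ_12 (order 4), i.e. {0, 3, 6, 9}

ker(φ) = {0, 3, 6, 9}


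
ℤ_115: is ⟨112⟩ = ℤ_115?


g generates ℤ_n iff gcd(g, n) = 1
gcd(112, 115) = 1
Since gcd = 1, 112 is a generator.

Yes, 112 generates ℤ_115


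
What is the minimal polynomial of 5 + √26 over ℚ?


Let α = 5 + √26. Then α - 5 = √26, so (α - 5)² = 26, giving α² - 10α - 1 = 0. Degree 2 and α ∉ ℚ, so this is the minimal polynomial.

Minimal polynomial: x² - 10x - 1


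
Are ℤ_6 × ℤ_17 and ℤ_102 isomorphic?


Comparing ℤ_6 × ℤ_17 and ℤ_102:
gcd(6,17) = 1, so ℤ_6 × ℤ_17 ≅ ℤ_102 (CRT)

Yes, ℤ_6 × ℤ_17 ≅ ℤ_102


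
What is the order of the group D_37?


|D_n| = 2n (n rotations and n reflections)
|D_37| = 2×37 = 74

|D_37| = 74


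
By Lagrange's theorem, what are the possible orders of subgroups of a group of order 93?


Lagrange's theorem: |H| divides |G|
|G| = 93
Divisors of 93: 1, 3, 31, 93

Possible subgroup orders: {1, 3, 31, 93}


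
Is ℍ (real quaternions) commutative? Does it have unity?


quaternion multiplication is non-commutative (ij = k ≠ ji = -k); has unity 1; a division ring but not an integral domain since integral domains are commutative by convention
Commutative: No
Integral domain: No
Has unity: Yes

ℍ (real quaternions): Commutative=No, Unity=Yes


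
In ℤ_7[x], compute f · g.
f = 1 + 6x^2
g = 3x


Expand and collect like terms; reduce coefficients mod 7:
x^0: 1·0 = 0 ≡ 0 (mod 7)
x^1: 1·3 + 0·0 = 3 ≡ 3 (mod 7)
x^2: 0·3 + 6·0 = 0 ≡ 0 (mod 7)
x^3: 6·3 = 18 ≡ 4 (mod 7)
Result: 3x + 4x^3

f · g = 3x + 4x^3


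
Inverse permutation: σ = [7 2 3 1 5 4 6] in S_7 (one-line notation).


To find σ⁻¹, swap domain and range:
σ(1) = 7 → σ⁻¹(7) = 1
σ(2) = 2 → σ⁻¹(2) = 2
σ(3) = 3 → σ⁻¹(3) = 3
σ(4) = 1 → σ⁻¹(1) = 4
σ(5) = 5 → σ⁻¹(5) = 5
σ(6) = 4 → σ⁻¹(4) = 6
σ(7) = 6 → σ⁻¹(6) = 7

σ⁻¹ = [4 2 3 6 5 7 1]


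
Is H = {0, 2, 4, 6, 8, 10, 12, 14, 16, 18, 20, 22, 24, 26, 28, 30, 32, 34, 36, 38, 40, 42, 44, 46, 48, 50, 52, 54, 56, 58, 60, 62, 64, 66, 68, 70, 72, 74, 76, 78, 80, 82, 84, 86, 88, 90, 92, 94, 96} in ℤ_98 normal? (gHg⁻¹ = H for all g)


H = {0, 2, 4, 6, 8, 10, 12, 14, 16, 18, 20, 22, 24, 26, 28, 30, 32, 34, 36, 38, 40, 42, 44, 46, 48, 50, 52, 54, 56, 58, 60, 62, 64, 66, 68, 70, 72, 74, 76, 78, 80, 82, 84, 86, 88, 90, 92, 94, 96} in ℤ_98
ℤ_98 is abelian; every subgroup of an abelian group is normal

Yes, normal subgroup


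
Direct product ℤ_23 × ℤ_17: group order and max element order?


|ℤ_23 × ℤ_17| = 23 × 17 = 391
Max element order = lcm(23,17) = 391
Cyclic? Yes (gcd=1)

|ℤ_23×ℤ_17| = 391, max element order = 391


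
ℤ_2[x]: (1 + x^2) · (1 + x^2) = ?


Expand and collect like terms; reduce coefficients mod 2:
x^0: 1·1 = 1 ≡ 1 (mod 2)
x^1: 1·0 + 0·1 = 0 ≡ 0 (mod 2)
x^2: 1·1 + 0·0 + 1·1 = 2 ≡ 0 (mod 2)
x^3: 0·1 + 1·0 = 0 ≡ 0 (mod 2)
x^4: 1·1 = 1 ≡ 1 (mod 2)
Result: 1 + x^4

f · g = 1 + x^4


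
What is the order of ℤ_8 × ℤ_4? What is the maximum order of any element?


|ℤ_8 × ℤ_4| = 8 × 4 = 32
Max element order = lcm(8,4) = 8
Cyclic? No (gcd=4)

|ℤ_8×ℤ_4| = 32, max element order = 8


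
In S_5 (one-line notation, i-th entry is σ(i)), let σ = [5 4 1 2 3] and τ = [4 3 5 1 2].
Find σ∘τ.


σ∘τ: apply τ first, then σ
1 →τ 4 →σ 2
2 →τ 3 →σ 1
3 →τ 5 →σ 3
4 →τ 1 →σ 5
5 →τ 2 →σ 4

σ∘τ = [2 1 3 5 4]


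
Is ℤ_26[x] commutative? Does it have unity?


ℤ_26 has zero divisors (2·13 ≡ 0), and these lift to constant zero divisors in ℤ_26[x]; so not an integral domain
Commutative: Yes
Integral domain: No
Has unity: Yes

ℤ_26[x]: Commutative=Yes, Unity=Yes


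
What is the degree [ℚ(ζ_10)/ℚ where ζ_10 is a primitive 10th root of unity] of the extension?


[ℚ(ζ_n):ℚ] = deg Φ_n(x) = φ(n). Here φ(10) = 4

[ℚ(ζ_10)/ℚ where ζ_10 is a primitive 10th root of unity] = 4


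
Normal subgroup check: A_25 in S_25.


H = A_25 in S_25
A_25 has index 2 in S_25, and every subgroup of index 2 is normal

Yes, normal subgroup


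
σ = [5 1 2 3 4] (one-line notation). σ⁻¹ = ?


To find σ⁻¹, swap domain and range:
σ(1) = 5 → σ⁻¹(5) = 1
σ(2) = 1 → σ⁻¹(1) = 2
σ(3) = 2 → σ⁻¹(2) = 3
σ(4) = 3 → σ⁻¹(3) = 4
σ(5) = 4 → σ⁻¹(4) = 5

σ⁻¹ = [2 3 4 5 1]


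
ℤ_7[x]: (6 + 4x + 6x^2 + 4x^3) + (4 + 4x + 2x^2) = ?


Add coefficients mod 7:
x^0: 6 + 4 = 3 (mod 7)
x^1: 4 + 4 = 1 (mod 7)
x^2: 6 + 2 = 1 (mod 7)
x^3: 4 + 0 = 4 (mod 7)
Result: 3 + x + x^2 + 4x^3

f + g = 3 + x + x^2 + 4x^3


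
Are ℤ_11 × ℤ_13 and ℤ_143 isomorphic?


Comparing ℤ_11 × ℤ_13 and ℤ_143:
gcd(11,13) = 1, so ℤ_11 × ℤ_13 ≅ ℤ_143 (CRT)

Yes, ℤ_11 × ℤ_13 ≅ ℤ_143


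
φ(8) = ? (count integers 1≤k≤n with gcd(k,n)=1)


φ(n) = count of k ∈ {1,...,n} with gcd(k,n)=1
Coprimes to 8: {1, 3, 5, 7}
Count: 4

φ(8) = 4


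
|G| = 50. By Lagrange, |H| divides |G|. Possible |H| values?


Lagrange's theorem: |H| divides |G|
|G| = 50
Divisors of 50: 1, 2, 5, 10, 25, 50

Possible subgroup orders: {1, 2, 5, 10, 25, 50}


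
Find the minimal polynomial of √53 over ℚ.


√53 satisfies x² - 53 = 0, irreducible over ℚ since 53 is squarefree

Minimal polynomial: x² - 53


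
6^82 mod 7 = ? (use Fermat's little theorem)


Fermat's little theorem: if p is prime and gcd(a,p)=1, then a^(p-1) ≡ 1 (mod p)
p = 7 is prime, gcd(6,7) = 1
Reduce exponent: 82 mod 6 = 4
So 6^82 ≡ 6^4 (mod 7)
6^4 mod 7 = 1

6^82 ≡ 1 (mod 7)


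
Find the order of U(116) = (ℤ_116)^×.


U(n) is the group of units mod n; |U(n)| = φ(n)
|U(116)| = φ(116) = 56

|U(116) = (ℤ_116)^×| = 56


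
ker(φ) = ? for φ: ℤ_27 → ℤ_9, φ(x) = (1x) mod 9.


Kernel = preimage of identity
ker(φ) = {x ∈ ℤ_27 : 1x ≡ 0 (mod 9)}. Since 9 | 27, φ is well-defined. The kernel is the cyclic subgroup ⟨9⟩ of ℤ_27 (order 3), i.e. {0, 9, 18}

ker(φ) = {0, 9, 18}


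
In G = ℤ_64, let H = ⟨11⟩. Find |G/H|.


|⟨11⟩| = n / gcd(11, 64) = 64 / 1 = 64
H is normal (ℤ_64 is abelian).
|G/H| = |G| / |H| = 64 / 64 = 1

|G/H| = 1


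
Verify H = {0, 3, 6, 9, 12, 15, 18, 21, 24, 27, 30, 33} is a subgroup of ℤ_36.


Subgroup test for H = {0, 3, 6, 9, 12, 15, 18, 21, 24, 27, 30, 33} in (ℤ_36, +):
(1) 0 ∈ H? Yes
(2) Closure: for all a,b ∈ H, (a+b) mod 36 ∈ H? Yes
(3) Inverses: for all a ∈ H, -a mod 36 ∈ H? Yes

Yes, H is a subgroup of ℤ_36


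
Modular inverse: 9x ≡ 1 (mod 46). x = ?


Use the extended Euclidean algorithm to write 1 = 9·s + 46·t; then s mod 46 is the inverse.
Euclidean algorithm:
  9 = 0·46 + 9
  46 = 5·9 + 1
  9 = 9·1 + 0
gcd(9,46) = 1
Back-substitution gives: 9·(-5) + 46·(1) = 1
So 9⁻¹ ≡ -5 ≡ 41 (mod 46)
Check: 9 × 41 = 369 ≡ 1 (mod 46) ✓

9⁻¹ ≡ 41 (mod 46)


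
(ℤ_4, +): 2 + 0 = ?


Operation: addition mod 4
2 + 0 = (a + b) mod 4 with a = 2, b = 0

2 + 0 = 2


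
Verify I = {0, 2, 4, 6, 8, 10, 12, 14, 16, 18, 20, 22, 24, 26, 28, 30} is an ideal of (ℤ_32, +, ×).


Check ideal conditions for I = {0, 2, 4, 6, 8, 10, 12, 14, 16, 18, 20, 22, 24, 26, 28, 30} in ℤ_32:
(1) I is an additive subgroup? Yes
(2) For r ∈ ℤ_32 and a ∈ I: r·a ∈ I? Yes

Yes, I is an ideal of ℤ_32


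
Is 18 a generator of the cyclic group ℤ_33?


g generates ℤ_n iff gcd(g, n) = 1
gcd(18, 33) = 3
Since gcd = 3 ≠ 1, ⟨18⟩ has order 11 < 33, so 18 is not a generator.

No, 18 does not generate ℤ_33


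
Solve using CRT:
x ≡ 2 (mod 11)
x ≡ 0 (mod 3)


m₁ = 11, m₂ = 3, gcd = 1, so CRT applies. M = m₁·m₂ = 33
Let M₁ = M/m₁ = 3, M₂ = M/m₂ = 11
Find y₁ ≡ M₁⁻¹ (mod m₁): 3⁻¹ ≡ 4 (mod 11)
Find y₂ ≡ M₂⁻¹ (mod m₂): 11⁻¹ ≡ 2 (mod 3)
x = a₁·M₁·y₁ + a₂·M₂·y₂ = 2·3·4 + 0·11·2 = 24
Reduce mod 33: x ≡ 24
Check: 24 mod 11 = 2 ✓, 24 mod 3 = 0 ✓

x ≡ 24 (mod 33)


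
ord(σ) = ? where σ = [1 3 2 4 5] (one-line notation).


Cycle decomposition: (2 3)
Cycle lengths: 2
Order = lcm(2) = 2

ord(σ) = 2


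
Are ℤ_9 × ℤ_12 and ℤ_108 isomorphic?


Comparing ℤ_9 × ℤ_12 and ℤ_108:
gcd(9,12) = 3 ≠ 1. Max element order in ℤ_9×ℤ_12 is lcm(9,12) = 36 < 108, so it has no element of order 108

No, ℤ_9 × ℤ_12 ≇ ℤ_108


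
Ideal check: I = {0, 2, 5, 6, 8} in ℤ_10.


Check ideal conditions for I = {0, 2, 5, 6, 8} in ℤ_10:
(1) I is an additive subgroup? No
(2) For r ∈ ℤ_10 and a ∈ I: r·a ∈ I? No  [counterexample: r=2, a=2, r·a mod 10 = 4 ∉ I]

No, I is not an ideal of ℤ_10


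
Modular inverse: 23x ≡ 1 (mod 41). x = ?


Use the extended Euclidean algorithm to write 1 = 23·s + 41·t; then s mod 41 is the inverse.
Euclidean algorithm:
  23 = 0·41 + 23
  41 = 1·23 + 18
  23 = 1·18 + 5
  18 = 3·5 + 3
  5 = 1·3 + 2
  3 = 1·2 + 1
  2 = 2·1 + 0
gcd(23,41) = 1
Back-substitution gives: 23·(-16) + 41·(9) = 1
So 23⁻¹ ≡ -16 ≡ 25 (mod 41)
Check: 23 × 25 = 575 ≡ 1 (mod 41) ✓

23⁻¹ ≡ 25 (mod 41)


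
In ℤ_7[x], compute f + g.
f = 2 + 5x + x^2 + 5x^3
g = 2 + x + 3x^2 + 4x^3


Add coefficients mod 7:
x^0: 2 + 2 = 4 (mod 7)
x^1: 5 + 1 = 6 (mod 7)
x^2: 1 + 3 = 4 (mod 7)
x^3: 5 + 4 = 2 (mod 7)
Result: 4 + 6x + 4x^2 + 2x^3

f + g = 4 + 6x + 4x^2 + 2x^3


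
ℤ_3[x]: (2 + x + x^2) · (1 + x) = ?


Expand and collect like terms; reduce coefficients mod 3:
x^0: 2·1 = 2 ≡ 2 (mod 3)
x^1: 2·1 + 1·1 = 3 ≡ 0 (mod 3)
x^2: 1·1 + 1·1 = 2 ≡ 2 (mod 3)
x^3: 1·1 = 1 ≡ 1 (mod 3)
Result: 2 + 2x^2 + x^3

f · g = 2 + 2x^2 + x^3


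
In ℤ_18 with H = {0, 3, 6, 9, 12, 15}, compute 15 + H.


15 + H = {15 + h (mod 18) : h ∈ H}
15+0=15, 15+3=0, 15+6=3, 15+9=6, 15+12=9, 15+15=12
15 + H = {0, 3, 6, 9, 12, 15} = 0 + H

15 + H = {0, 3, 6, 9, 12, 15}


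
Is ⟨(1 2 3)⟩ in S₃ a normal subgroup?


H = ⟨(1 2 3)⟩ in S₃
⟨(1 2 3)⟩ has order 3 and index 2 in S₃; index-2 subgroups are normal

Yes, normal subgroup


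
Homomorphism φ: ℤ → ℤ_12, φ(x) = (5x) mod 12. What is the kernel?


Kernel = preimage of identity
ker(φ) = {x ∈ ℤ : 5x ≡ 0 (mod 12)}. gcd(5,12) = 1, so 5x ≡ 0 (mod 12) ⟺ x ≡ 0 (mod 12/1 = 12). Hence ker(φ) = 12ℤ

ker(φ) = 12ℤ


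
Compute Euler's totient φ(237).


Factor n: 237 = 3 × 79
φ(n) = n · ∏(1 - 1/p) over distinct primes p | n
φ(237) = 237 · (1 - 1/3) · (1 - 1/79) = 156

φ(237) = 156


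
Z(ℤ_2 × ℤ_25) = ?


Z(G) = {g ∈ G | gx = xg for all x ∈ G}
Direct product of abelian groups is abelian, so Z(G) = G

Z(ℤ_2 × ℤ_25) = ℤ_2 × ℤ_25


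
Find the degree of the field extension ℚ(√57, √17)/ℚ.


[ℚ(√57,√17):ℚ] = [ℚ(√57,√17):ℚ(√57)]·[ℚ(√57):ℚ] = 2·2 = 4

[ℚ(√57, √17)/ℚ] = 4


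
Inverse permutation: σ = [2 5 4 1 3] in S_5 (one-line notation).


To find σ⁻¹, swap domain and range:
σ(1) = 2 → σ⁻¹(2) = 1
σ(2) = 5 → σ⁻¹(5) = 2
σ(3) = 4 → σ⁻¹(4) = 3
σ(4) = 1 → σ⁻¹(1) = 4
σ(5) = 3 → σ⁻¹(3) = 5

σ⁻¹ = [4 1 5 3 2]


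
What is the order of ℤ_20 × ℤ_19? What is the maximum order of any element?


|ℤ_20 × ℤ_19| = 20 × 19 = 380
Max element order = lcm(20,19) = 380
Cyclic? Yes (gcd=1)

|ℤ_20×ℤ_19| = 380, max element order = 380


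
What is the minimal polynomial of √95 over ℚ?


√95 satisfies x² - 95 = 0, irreducible over ℚ since 95 is squarefree

Minimal polynomial: x² - 95


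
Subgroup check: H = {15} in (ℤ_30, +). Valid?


Subgroup test for H = {15} in (ℤ_30, +):
(1) 0 ∈ H? No
(2) Closure: for all a,b ∈ H, (a+b) mod 30 ∈ H? No  [counterexample: 15 + 15 = 0 ∉ H]
(3) Inverses: for all a ∈ H, -a mod 30 ∈ H? Yes

No, H is not a subgroup of ℤ_30


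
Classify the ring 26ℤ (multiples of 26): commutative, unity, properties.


26ℤ is a commutative ring under +,× but has no multiplicative identity (1 ∉ 26ℤ); it has no zero divisors, but without unity it is not an integral domain
Commutative: Yes
Integral domain: No
Has unity: No

26ℤ (multiples of 26): Commutative=Yes, Unity=No


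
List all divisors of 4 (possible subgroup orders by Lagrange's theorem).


Lagrange's theorem: |H| divides |G|
|G| = 4
Divisors of 4: 1, 2, 4

Possible subgroup orders: {1, 2, 4}


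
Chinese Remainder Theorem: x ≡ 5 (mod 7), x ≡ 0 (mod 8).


m₁ = 7, m₂ = 8, gcd = 1, so CRT applies. M = m₁·m₂ = 56
Let M₁ = M/m₁ = 8, M₂ = M/m₂ = 7
Find y₁ ≡ M₁⁻¹ (mod m₁): 8⁻¹ ≡ 1 (mod 7)
Find y₂ ≡ M₂⁻¹ (mod m₂): 7⁻¹ ≡ 7 (mod 8)
x = a₁·M₁·y₁ + a₂·M₂·y₂ = 5·8·1 + 0·7·7 = 40
Reduce mod 56: x ≡ 40
Check: 40 mod 7 = 5 ✓, 40 mod 8 = 0 ✓

x ≡ 40 (mod 56)


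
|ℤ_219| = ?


ℤ_n has n elements.

|ℤ_219| = 219


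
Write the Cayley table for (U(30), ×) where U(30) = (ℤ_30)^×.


Elements: {1, 7, 11, 13, 17, 19, 23, 29}
Operation: multiplication mod 30
Entry (a, b) = (a × b) mod 30

Cayley table:
   |  1 |  7 | 11 | 13 | 17 | 19 | 23 | 29
 1 |  1 |  7 | 11 | 13 | 17 | 19 | 23 | 29
 7 |  7 | 19 | 17 |  1 | 29 | 13 | 11 | 23
11 | 11 | 17 |  1 | 23 |  7 | 29 | 13 | 19
13 | 13 |  1 | 23 | 19 | 11 |  7 | 29 | 17
17 | 17 | 29 |  7 | 11 | 19 | 23 |  1 | 13
19 | 19 | 13 | 29 |  7 | 23 |  1 | 17 | 11
23 | 23 | 11 | 13 | 29 |  1 | 17 | 19 |  7
29 | 29 | 23 | 19 | 17 | 13 | 11 |  7 |  1
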